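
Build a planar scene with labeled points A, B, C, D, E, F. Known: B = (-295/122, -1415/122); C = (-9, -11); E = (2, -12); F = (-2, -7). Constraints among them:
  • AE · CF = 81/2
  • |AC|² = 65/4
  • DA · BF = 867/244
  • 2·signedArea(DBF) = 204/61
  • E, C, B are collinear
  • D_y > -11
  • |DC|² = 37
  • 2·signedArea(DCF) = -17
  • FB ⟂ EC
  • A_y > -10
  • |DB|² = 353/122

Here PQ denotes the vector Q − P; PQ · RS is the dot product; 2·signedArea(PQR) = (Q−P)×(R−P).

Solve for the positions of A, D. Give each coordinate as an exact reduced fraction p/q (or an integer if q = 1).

A = (-11/2, -9)
D = (-3, -10)

1. A_x = -11/2  [line -7·x + -4·y + -149/2 = 0 ∩ |AC|² = 65/4]
2. A_y = -9  [line -7·x + -4·y + -149/2 = 0 ∩ |AC|² = 65/4]
   → A = (-11/2, -9)
3. D_x = -3  [DA · BF = 867/244 ∩ 2·signedArea(DBF) = 204/61]
4. D_y = -10  [DA · BF = 867/244 ∩ 2·signedArea(DBF) = 204/61]
   → D = (-3, -10)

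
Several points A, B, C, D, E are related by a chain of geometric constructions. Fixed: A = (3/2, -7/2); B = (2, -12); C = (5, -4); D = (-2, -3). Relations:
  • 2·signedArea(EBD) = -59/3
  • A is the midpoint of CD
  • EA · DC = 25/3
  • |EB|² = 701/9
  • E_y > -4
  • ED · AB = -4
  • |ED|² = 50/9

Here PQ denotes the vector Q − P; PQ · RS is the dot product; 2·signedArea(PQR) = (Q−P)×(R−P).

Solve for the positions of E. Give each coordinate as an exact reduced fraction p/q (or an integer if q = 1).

1. E_x = 1/3  [2·signedArea(EBD) = -59/3 ∩ ED · AB = -4]
2. E_y = -10/3  [2·signedArea(EBD) = -59/3 ∩ ED · AB = -4]
   → E = (1/3, -10/3)

E = (1/3, -10/3)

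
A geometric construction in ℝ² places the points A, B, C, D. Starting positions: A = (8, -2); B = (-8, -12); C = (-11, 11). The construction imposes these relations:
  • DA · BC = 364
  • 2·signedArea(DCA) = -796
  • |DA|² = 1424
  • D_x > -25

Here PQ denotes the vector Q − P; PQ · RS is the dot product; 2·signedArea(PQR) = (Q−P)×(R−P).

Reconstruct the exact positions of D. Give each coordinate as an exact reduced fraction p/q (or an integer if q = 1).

1. D_x = -24  [DA · BC = 364 ∩ 2·signedArea(DCA) = -796]
2. D_y = -22  [DA · BC = 364 ∩ 2·signedArea(DCA) = -796]
   → D = (-24, -22)

D = (-24, -22)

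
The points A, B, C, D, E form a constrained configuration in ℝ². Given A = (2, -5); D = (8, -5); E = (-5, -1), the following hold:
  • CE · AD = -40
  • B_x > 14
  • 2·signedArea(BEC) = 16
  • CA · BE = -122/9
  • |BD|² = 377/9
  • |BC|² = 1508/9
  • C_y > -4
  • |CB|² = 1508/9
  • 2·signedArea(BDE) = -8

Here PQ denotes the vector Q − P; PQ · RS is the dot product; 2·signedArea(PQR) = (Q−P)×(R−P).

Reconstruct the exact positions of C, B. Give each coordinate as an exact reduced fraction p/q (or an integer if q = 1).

B = (43/3, -19/3)
C = (5/3, -11/3)

1. C_x = 5/3  [CE · AD = -40]
2. B_x = 43/3  [line -4·x + -13·y + -25 = 0 ∩ |BD|² = 377/9]
3. B_y = -19/3  [line -4·x + -13·y + -25 = 0 ∩ |BD|² = 377/9]
   → B = (43/3, -19/3)
4. C_x = 5/3  [CE · AD = -40 ∩ 2·signedArea(BEC) = 16]
5. C_y = -11/3  [CE · AD = -40 ∩ 2·signedArea(BEC) = 16]
   → C = (5/3, -11/3)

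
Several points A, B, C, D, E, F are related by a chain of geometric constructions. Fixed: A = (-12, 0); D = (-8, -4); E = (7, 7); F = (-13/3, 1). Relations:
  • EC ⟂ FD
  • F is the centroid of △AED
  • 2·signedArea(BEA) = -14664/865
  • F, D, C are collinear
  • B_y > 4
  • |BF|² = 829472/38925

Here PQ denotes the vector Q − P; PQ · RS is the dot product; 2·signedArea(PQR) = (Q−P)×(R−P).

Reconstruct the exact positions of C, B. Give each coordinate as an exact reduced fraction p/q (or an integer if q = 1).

1. C_x = 431/173  [F, D, C are collinear ∩ EC ⟂ FD]
2. C_y = 1783/173  [F, D, C are collinear ∩ EC ⟂ FD]
   → C = (431/173, 1783/173)
3. B_x = -1387/865  [line 7·x + -19·y + 87324/865 = 0 ∩ |BF|² = 829472/38925]
4. B_y = 817/173  [line 7·x + -19·y + 87324/865 = 0 ∩ |BF|² = 829472/38925]
   → B = (-1387/865, 817/173)

B = (-1387/865, 817/173)
C = (431/173, 1783/173)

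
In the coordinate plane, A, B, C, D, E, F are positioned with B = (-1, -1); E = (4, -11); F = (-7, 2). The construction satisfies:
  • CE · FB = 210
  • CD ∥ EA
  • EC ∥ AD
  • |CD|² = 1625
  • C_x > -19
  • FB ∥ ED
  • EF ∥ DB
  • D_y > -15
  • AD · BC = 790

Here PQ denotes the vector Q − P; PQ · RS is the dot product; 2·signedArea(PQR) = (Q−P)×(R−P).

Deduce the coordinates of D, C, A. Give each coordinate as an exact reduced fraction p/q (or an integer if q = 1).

1. D_x = 10  [EF ∥ DB ∩ FB ∥ ED]
2. D_y = -14  [EF ∥ DB ∩ FB ∥ ED]
   → D = (10, -14)
3. C_x = -18  [line -6·x + 3·y + -153 = 0 ∩ |CD|² = 1625]
4. C_y = 15  [line -6·x + 3·y + -153 = 0 ∩ |CD|² = 1625]
   → C = (-18, 15)
5. A_x = 32  [EC ∥ AD ∩ CD ∥ EA]
6. A_y = -40  [EC ∥ AD ∩ CD ∥ EA]
   → A = (32, -40)

A = (32, -40)
C = (-18, 15)
D = (10, -14)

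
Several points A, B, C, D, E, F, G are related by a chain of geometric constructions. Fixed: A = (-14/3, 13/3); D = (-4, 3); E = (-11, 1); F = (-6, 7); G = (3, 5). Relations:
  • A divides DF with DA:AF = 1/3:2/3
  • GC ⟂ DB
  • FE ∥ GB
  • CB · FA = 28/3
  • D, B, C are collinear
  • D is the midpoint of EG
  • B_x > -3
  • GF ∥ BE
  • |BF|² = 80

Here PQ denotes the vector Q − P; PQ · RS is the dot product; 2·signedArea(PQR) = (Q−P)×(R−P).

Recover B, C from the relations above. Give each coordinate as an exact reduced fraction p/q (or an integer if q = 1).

1. B_x = -2  [GF ∥ BE ∩ FE ∥ GB]
2. B_y = -1  [GF ∥ BE ∩ FE ∥ GB]
   → B = (-2, -1)
3. C_x = -17/5  [D, B, C are collinear ∩ GC ⟂ DB]
4. C_y = 9/5  [D, B, C are collinear ∩ GC ⟂ DB]
   → C = (-17/5, 9/5)

B = (-2, -1)
C = (-17/5, 9/5)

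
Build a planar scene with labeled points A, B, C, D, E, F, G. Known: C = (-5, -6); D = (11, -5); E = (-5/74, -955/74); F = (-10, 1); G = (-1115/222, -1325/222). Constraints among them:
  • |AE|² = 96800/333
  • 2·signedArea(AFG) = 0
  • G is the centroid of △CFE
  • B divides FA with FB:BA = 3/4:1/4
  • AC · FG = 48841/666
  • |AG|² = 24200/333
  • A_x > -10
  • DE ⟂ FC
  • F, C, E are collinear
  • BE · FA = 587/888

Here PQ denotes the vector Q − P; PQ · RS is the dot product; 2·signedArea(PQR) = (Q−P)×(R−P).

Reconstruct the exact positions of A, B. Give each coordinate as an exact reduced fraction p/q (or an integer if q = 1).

A = (-2215/222, 215/222)
B = (-2955/296, 289/296)

1. A_x = -2215/222  [2·signedArea(AFG) = 0 ∩ AC · FG = 48841/666]
2. A_y = 215/222  [2·signedArea(AFG) = 0 ∩ AC · FG = 48841/666]
   → A = (-2215/222, 215/222)
3. B_x = -2955/296  [B divides FA with FB:BA = 3/4:1/4]
4. B_y = 289/296  [B divides FA with FB:BA = 3/4:1/4]
   → B = (-2955/296, 289/296)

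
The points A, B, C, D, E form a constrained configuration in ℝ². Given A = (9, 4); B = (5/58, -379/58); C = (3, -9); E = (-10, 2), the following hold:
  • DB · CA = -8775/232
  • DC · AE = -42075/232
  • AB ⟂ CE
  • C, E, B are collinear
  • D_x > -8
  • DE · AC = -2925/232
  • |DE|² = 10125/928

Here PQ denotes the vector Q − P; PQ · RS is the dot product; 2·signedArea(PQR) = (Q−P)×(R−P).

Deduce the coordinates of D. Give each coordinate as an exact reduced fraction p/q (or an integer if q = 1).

1. D_x = -1735/232  [DB · CA = -8775/232 ∩ DC · AE = -42075/232]
2. D_y = -31/232  [DB · CA = -8775/232 ∩ DC · AE = -42075/232]
   → D = (-1735/232, -31/232)

D = (-1735/232, -31/232)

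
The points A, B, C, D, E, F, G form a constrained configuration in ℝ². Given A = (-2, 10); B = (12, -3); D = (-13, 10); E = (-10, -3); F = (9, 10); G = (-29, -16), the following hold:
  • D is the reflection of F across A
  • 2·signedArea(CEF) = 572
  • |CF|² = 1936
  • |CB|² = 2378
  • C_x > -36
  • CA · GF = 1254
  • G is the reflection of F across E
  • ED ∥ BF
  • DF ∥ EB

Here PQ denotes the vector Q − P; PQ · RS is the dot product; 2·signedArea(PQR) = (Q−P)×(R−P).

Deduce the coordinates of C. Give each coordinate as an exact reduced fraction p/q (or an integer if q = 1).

C = (-35, 10)

1. C_x = -35  [CA · GF = 1254 ∩ 2·signedArea(CEF) = 572]
2. C_y = 10  [CA · GF = 1254 ∩ 2·signedArea(CEF) = 572]
   → C = (-35, 10)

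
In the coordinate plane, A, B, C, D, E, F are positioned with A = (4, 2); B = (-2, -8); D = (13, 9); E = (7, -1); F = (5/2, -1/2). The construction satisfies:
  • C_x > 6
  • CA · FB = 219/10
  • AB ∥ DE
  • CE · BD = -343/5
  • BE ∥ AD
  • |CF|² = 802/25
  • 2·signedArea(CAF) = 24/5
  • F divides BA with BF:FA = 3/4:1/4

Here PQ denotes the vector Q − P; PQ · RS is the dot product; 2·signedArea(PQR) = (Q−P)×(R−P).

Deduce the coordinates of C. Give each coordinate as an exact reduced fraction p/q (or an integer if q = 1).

C = (67/10, 33/10)

1. C_x = 67/10  [CE · BD = -343/5 ∩ 2·signedArea(CAF) = 24/5]
2. C_y = 33/10  [CE · BD = -343/5 ∩ 2·signedArea(CAF) = 24/5]
   → C = (67/10, 33/10)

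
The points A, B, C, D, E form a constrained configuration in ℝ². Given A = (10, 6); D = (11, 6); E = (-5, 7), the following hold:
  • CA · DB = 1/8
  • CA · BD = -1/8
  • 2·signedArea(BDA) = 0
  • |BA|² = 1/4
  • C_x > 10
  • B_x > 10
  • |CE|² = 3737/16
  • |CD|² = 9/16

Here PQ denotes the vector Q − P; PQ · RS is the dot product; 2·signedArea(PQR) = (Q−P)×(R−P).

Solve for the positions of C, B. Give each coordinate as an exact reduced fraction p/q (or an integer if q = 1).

1. B_y = 6  [2·signedArea(BDA) = 0]
2. B_x = 21/2  [|BA|² = 1/4]
   → B = (21/2, 6)
3. C_x = 41/4  [CA · DB = 1/8]
4. C_y = 6  [|CD|² = 9/16]
   → C = (41/4, 6)

B = (21/2, 6)
C = (41/4, 6)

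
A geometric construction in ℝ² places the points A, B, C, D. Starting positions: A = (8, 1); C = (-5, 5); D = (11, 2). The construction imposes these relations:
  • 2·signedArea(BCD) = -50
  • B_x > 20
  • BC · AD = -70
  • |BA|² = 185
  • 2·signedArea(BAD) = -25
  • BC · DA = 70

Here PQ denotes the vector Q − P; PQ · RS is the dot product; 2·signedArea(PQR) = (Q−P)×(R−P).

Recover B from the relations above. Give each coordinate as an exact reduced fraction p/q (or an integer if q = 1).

1. B_x = 21  [2·signedArea(BCD) = -50 ∩ 2·signedArea(BAD) = -25]
2. B_y = -3  [2·signedArea(BCD) = -50 ∩ 2·signedArea(BAD) = -25]
   → B = (21, -3)

B = (21, -3)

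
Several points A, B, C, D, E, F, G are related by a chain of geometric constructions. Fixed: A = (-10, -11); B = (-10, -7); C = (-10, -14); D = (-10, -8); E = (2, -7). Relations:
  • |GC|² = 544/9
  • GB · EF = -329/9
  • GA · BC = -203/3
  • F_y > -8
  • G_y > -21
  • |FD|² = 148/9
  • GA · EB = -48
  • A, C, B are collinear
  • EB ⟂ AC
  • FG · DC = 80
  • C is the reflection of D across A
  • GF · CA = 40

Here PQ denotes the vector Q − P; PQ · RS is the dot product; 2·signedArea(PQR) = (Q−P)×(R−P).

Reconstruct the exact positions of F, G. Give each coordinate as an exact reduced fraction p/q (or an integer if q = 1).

F = (-6, -22/3)
G = (-14, -62/3)

1. G_x = -14  [GA · BC = -203/3 ∩ GA · EB = -48]
2. G_y = -62/3  [GA · BC = -203/3 ∩ GA · EB = -48]
   → G = (-14, -62/3)
3. F_x = -6  [FG · DC = 80 ∩ GB · EF = -329/9]
4. F_y = -22/3  [FG · DC = 80 ∩ GB · EF = -329/9]
   → F = (-6, -22/3)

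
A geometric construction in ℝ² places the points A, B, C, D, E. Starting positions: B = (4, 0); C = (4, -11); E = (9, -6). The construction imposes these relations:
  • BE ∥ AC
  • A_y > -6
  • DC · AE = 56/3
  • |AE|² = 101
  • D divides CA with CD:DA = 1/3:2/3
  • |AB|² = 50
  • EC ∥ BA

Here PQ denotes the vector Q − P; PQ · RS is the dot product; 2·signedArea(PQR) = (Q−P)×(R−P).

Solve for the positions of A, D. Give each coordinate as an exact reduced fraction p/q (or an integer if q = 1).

1. A_x = -1  [BE ∥ AC ∩ EC ∥ BA]
2. A_y = -5  [BE ∥ AC ∩ EC ∥ BA]
   → A = (-1, -5)
3. D_x = 7/3  [D divides CA with CD:DA = 1/3:2/3]
4. D_y = -9  [D divides CA with CD:DA = 1/3:2/3]
   → D = (7/3, -9)

A = (-1, -5)
D = (7/3, -9)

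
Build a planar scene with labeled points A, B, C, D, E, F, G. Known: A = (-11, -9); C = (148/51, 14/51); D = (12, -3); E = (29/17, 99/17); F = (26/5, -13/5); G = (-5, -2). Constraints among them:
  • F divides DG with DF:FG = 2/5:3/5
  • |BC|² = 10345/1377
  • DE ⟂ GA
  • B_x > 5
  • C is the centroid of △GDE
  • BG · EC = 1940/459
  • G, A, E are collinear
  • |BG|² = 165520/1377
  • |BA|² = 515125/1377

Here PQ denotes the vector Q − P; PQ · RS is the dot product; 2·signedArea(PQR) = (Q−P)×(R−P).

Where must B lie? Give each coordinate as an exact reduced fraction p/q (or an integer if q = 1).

B = (847/153, 158/153)

1. B_x = 847/153  [line -61/51·x + 283/51·y + 409/459 = 0 ∩ |BG|² = 165520/1377]
2. B_y = 158/153  [line -61/51·x + 283/51·y + 409/459 = 0 ∩ |BG|² = 165520/1377]
   → B = (847/153, 158/153)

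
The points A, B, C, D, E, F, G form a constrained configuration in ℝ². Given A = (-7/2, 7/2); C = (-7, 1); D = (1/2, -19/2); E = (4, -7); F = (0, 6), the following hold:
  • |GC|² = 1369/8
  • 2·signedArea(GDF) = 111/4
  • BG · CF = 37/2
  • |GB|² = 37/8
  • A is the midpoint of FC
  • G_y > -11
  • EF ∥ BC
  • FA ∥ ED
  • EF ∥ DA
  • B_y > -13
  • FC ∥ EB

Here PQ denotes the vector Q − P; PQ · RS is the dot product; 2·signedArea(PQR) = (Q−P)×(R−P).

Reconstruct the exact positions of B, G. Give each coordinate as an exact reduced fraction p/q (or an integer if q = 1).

B = (-3, -12)
G = (-5/4, -43/4)

1. B_x = -3  [EF ∥ BC ∩ FC ∥ EB]
2. B_y = -12  [EF ∥ BC ∩ FC ∥ EB]
   → B = (-3, -12)
3. G_x = -5/4  [2·signedArea(GDF) = 111/4 ∩ BG · CF = 37/2]
4. G_y = -43/4  [2·signedArea(GDF) = 111/4 ∩ BG · CF = 37/2]
   → G = (-5/4, -43/4)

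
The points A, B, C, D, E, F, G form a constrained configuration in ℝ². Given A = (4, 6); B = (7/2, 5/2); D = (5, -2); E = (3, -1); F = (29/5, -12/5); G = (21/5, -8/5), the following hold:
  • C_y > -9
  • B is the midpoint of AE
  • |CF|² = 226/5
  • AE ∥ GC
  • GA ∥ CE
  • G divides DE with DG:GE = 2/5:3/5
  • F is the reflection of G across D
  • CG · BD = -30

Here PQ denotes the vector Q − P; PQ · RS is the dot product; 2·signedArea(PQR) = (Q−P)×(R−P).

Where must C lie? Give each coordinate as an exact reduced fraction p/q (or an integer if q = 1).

1. C_x = 16/5  [GA ∥ CE ∩ AE ∥ GC]
2. C_y = -43/5  [GA ∥ CE ∩ AE ∥ GC]
   → C = (16/5, -43/5)

C = (16/5, -43/5)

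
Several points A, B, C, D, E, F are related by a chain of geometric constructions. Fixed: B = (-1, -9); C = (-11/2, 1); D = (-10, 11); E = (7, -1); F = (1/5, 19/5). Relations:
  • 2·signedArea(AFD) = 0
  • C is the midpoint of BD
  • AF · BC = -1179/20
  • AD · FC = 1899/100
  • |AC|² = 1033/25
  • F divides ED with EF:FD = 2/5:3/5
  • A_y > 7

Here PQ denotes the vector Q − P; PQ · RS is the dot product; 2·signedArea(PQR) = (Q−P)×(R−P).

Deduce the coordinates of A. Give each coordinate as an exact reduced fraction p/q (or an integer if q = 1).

A = (-49/10, 37/5)

1. A_x = -49/10  [2·signedArea(AFD) = 0 ∩ AF · BC = -1179/20]
2. A_y = 37/5  [2·signedArea(AFD) = 0 ∩ AF · BC = -1179/20]
   → A = (-49/10, 37/5)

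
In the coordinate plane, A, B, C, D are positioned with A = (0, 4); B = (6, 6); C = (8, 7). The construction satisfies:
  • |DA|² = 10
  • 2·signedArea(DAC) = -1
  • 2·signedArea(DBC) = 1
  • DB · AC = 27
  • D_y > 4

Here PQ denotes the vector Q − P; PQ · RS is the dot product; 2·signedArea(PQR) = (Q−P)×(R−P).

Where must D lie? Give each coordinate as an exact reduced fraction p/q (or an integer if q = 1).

1. D_x = 3  [2·signedArea(DBC) = 1 ∩ DB · AC = 27]
2. D_y = 5  [2·signedArea(DBC) = 1 ∩ DB · AC = 27]
   → D = (3, 5)

D = (3, 5)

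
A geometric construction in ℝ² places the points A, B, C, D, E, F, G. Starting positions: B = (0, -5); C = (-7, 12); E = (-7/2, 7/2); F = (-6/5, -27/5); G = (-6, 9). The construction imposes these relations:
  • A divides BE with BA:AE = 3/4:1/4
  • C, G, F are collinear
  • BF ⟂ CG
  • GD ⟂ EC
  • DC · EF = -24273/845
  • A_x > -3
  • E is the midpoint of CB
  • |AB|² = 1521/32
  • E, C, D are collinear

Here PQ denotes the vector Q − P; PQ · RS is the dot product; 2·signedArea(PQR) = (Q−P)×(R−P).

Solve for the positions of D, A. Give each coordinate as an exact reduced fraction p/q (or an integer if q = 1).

A = (-21/8, 11/8)
D = (-980/169, 1535/169)

1. D_x = -980/169  [E, C, D are collinear ∩ GD ⟂ EC]
2. D_y = 1535/169  [E, C, D are collinear ∩ GD ⟂ EC]
   → D = (-980/169, 1535/169)
3. A_x = -21/8  [A divides BE with BA:AE = 3/4:1/4]
4. A_y = 11/8  [A divides BE with BA:AE = 3/4:1/4]
   → A = (-21/8, 11/8)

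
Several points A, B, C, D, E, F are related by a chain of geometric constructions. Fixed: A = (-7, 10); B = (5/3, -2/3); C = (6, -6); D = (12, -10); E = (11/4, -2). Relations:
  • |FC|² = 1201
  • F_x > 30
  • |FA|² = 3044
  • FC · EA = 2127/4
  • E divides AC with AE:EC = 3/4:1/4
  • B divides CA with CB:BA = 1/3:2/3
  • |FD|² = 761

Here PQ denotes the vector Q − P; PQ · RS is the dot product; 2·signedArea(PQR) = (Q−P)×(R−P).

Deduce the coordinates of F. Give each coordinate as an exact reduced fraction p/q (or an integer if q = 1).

F = (31, -30)

1. F_x = 31  [line 39/4·x + -12·y + -2649/4 = 0 ∩ |FA|² = 3044]
2. F_y = -30  [line 39/4·x + -12·y + -2649/4 = 0 ∩ |FA|² = 3044]
   → F = (31, -30)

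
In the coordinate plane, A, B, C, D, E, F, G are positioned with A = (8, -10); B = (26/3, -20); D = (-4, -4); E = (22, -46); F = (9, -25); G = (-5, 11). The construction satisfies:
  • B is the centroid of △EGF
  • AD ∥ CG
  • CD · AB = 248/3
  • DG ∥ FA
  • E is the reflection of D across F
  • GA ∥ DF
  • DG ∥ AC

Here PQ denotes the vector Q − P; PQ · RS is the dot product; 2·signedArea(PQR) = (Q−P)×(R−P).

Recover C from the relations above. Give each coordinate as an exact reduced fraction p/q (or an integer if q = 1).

1. C_x = 7  [AD ∥ CG ∩ DG ∥ AC]
2. C_y = 5  [AD ∥ CG ∩ DG ∥ AC]
   → C = (7, 5)

C = (7, 5)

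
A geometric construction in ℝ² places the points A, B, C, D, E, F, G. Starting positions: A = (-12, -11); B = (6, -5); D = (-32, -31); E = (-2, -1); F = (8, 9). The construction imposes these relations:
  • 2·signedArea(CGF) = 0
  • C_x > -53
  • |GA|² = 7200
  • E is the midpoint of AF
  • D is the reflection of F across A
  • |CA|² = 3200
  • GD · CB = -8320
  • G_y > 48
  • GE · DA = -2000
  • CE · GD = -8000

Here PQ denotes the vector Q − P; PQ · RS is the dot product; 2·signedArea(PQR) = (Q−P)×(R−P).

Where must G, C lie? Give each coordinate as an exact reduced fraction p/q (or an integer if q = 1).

C = (-52, -51)
G = (48, 49)

1. G_x = 48  [line -20·x + -20·y + 1940 = 0 ∩ |GA|² = 7200]
2. G_y = 49  [line -20·x + -20·y + 1940 = 0 ∩ |GA|² = 7200]
   → G = (48, 49)
3. C_x = -52  [GD · CB = -8320 ∩ 2·signedArea(CGF) = 0]
4. C_y = -51  [GD · CB = -8320 ∩ 2·signedArea(CGF) = 0]
   → C = (-52, -51)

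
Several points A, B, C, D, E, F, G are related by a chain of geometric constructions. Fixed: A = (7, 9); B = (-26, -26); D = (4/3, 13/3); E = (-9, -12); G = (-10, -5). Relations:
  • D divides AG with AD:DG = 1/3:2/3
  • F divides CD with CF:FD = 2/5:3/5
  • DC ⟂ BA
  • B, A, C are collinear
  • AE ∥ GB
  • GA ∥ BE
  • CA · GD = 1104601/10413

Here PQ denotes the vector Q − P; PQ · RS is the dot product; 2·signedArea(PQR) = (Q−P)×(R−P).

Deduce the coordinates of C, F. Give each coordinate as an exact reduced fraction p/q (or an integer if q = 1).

C = (4637/2314, 25693/6942)
F = (12049/6942, 137243/34710)

1. C_x = 4637/2314  [B, A, C are collinear ∩ DC ⟂ BA]
2. C_y = 25693/6942  [B, A, C are collinear ∩ DC ⟂ BA]
   → C = (4637/2314, 25693/6942)
3. F_x = 12049/6942  [F divides CD with CF:FD = 2/5:3/5]
4. F_y = 137243/34710  [F divides CD with CF:FD = 2/5:3/5]
   → F = (12049/6942, 137243/34710)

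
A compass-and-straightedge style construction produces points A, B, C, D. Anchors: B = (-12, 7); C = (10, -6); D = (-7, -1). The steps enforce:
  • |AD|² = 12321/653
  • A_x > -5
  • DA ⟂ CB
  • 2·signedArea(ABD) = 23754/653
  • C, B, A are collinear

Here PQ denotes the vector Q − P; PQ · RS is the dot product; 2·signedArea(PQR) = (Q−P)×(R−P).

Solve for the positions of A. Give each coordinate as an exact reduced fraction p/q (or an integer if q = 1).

A = (-3128/653, 1789/653)

1. A_x = -3128/653  [C, B, A are collinear ∩ DA ⟂ CB]
2. A_y = 1789/653  [C, B, A are collinear ∩ DA ⟂ CB]
   → A = (-3128/653, 1789/653)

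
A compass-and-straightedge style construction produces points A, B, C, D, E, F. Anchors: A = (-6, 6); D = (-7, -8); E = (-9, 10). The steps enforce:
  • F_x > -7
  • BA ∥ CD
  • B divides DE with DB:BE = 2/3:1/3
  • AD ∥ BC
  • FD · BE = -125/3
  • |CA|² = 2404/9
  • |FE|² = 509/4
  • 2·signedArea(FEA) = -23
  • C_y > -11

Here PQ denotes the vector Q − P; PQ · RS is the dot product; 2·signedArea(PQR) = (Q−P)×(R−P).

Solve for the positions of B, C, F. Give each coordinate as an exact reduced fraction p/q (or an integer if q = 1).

1. B_x = -25/3  [B divides DE with DB:BE = 2/3:1/3]
2. B_y = 4  [B divides DE with DB:BE = 2/3:1/3]
   → B = (-25/3, 4)
3. C_x = -28/3  [BA ∥ CD ∩ AD ∥ BC]
4. C_y = -10  [BA ∥ CD ∩ AD ∥ BC]
   → C = (-28/3, -10)
5. F_x = -13/2  [2·signedArea(FEA) = -23 ∩ FD · BE = -125/3]
6. F_y = -1  [2·signedArea(FEA) = -23 ∩ FD · BE = -125/3]
   → F = (-13/2, -1)

B = (-25/3, 4)
C = (-28/3, -10)
F = (-13/2, -1)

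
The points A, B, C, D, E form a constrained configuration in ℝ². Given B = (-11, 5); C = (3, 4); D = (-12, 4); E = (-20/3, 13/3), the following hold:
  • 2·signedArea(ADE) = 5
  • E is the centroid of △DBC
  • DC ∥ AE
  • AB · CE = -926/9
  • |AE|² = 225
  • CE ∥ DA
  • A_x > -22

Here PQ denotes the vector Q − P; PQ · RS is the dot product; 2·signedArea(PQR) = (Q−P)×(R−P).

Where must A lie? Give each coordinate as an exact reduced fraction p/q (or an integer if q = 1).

A = (-65/3, 13/3)

1. A_x = -65/3  [DC ∥ AE ∩ CE ∥ DA]
2. A_y = 13/3  [DC ∥ AE ∩ CE ∥ DA]
   → A = (-65/3, 13/3)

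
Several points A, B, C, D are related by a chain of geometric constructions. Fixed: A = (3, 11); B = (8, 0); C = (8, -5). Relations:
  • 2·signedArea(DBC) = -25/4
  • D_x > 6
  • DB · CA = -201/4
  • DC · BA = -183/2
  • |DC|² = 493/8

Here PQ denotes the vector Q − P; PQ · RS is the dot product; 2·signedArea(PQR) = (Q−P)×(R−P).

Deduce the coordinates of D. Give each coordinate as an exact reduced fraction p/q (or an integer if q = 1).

1. D_x = 27/4  [DC · BA = -183/2 ∩ 2·signedArea(DBC) = -25/4]
2. D_y = 11/4  [DC · BA = -183/2 ∩ 2·signedArea(DBC) = -25/4]
   → D = (27/4, 11/4)

D = (27/4, 11/4)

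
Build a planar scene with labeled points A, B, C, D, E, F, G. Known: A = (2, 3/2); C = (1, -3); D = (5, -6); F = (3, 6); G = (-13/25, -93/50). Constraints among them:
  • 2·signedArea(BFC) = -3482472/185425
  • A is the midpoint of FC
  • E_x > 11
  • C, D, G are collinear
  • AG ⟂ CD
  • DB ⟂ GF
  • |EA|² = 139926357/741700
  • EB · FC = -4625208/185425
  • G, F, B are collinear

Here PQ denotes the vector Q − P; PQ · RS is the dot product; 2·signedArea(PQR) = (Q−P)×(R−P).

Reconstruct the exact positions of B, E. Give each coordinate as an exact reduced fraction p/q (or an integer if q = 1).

B = (-211789/185425, -602502/185425)
E = (2066039/185425, -1622598/185425)

1. B_x = -211789/185425  [G, F, B are collinear ∩ DB ⟂ GF]
2. B_y = -602502/185425  [G, F, B are collinear ∩ DB ⟂ GF]
   → B = (-211789/185425, -602502/185425)
3. E_x = 2066039/185425  [line 2·x + 9·y + 10471304/185425 = 0 ∩ |EA|² = 139926357/741700]
4. E_y = -1622598/185425  [line 2·x + 9·y + 10471304/185425 = 0 ∩ |EA|² = 139926357/741700]
   → E = (2066039/185425, -1622598/185425)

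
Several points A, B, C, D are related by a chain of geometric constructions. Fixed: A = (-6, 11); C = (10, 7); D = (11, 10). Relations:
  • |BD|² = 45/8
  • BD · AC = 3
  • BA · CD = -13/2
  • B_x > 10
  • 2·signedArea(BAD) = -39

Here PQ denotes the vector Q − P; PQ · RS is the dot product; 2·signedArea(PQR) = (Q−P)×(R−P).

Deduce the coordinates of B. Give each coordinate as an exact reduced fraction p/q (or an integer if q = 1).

1. B_x = 41/4  [BA · CD = -13/2 ∩ 2·signedArea(BAD) = -39]
2. B_y = 31/4  [BA · CD = -13/2 ∩ 2·signedArea(BAD) = -39]
   → B = (41/4, 31/4)

B = (41/4, 31/4)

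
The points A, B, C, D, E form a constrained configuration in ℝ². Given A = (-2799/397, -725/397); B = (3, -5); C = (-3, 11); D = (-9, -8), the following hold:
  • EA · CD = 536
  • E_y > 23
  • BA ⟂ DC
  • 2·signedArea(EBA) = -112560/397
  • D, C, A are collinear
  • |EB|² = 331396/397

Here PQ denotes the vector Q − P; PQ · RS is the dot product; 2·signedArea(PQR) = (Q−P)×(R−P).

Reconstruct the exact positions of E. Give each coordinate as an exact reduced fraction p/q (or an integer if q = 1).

E = (417/397, 9459/397)

1. E_x = 417/397  [line 6·x + 19·y + -459 = 0 ∩ |EB|² = 331396/397]
2. E_y = 9459/397  [line 6·x + 19·y + -459 = 0 ∩ |EB|² = 331396/397]
   → E = (417/397, 9459/397)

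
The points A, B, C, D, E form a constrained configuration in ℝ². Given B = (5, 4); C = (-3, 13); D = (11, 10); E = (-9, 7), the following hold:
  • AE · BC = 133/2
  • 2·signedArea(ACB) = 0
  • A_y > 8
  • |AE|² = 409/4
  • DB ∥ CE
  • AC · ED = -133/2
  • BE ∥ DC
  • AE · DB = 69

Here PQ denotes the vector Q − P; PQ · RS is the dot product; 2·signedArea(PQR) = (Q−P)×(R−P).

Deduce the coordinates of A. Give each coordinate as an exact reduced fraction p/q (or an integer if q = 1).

1. A_x = 1  [2·signedArea(ACB) = 0 ∩ AE · BC = 133/2]
2. A_y = 17/2  [2·signedArea(ACB) = 0 ∩ AE · BC = 133/2]
   → A = (1, 17/2)

A = (1, 17/2)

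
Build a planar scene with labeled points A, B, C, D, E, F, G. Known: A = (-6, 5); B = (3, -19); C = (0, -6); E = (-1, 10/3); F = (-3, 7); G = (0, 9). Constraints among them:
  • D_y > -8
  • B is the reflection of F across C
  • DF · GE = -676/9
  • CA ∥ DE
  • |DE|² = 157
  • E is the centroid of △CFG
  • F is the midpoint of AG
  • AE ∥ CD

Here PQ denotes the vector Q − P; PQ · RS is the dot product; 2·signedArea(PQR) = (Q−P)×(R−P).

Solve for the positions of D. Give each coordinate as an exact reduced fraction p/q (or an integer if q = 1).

1. D_x = 5  [CA ∥ DE ∩ AE ∥ CD]
2. D_y = -23/3  [CA ∥ DE ∩ AE ∥ CD]
   → D = (5, -23/3)

D = (5, -23/3)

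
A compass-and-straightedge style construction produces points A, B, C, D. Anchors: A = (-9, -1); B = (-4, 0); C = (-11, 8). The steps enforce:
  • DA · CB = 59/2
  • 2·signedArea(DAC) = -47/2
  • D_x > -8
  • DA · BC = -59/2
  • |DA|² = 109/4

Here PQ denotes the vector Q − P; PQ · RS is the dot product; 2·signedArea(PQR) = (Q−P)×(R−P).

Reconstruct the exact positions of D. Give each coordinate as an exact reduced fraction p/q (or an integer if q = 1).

1. D_x = -15/2  [2·signedArea(DAC) = -47/2 ∩ DA · CB = 59/2]
2. D_y = 4  [2·signedArea(DAC) = -47/2 ∩ DA · CB = 59/2]
   → D = (-15/2, 4)

D = (-15/2, 4)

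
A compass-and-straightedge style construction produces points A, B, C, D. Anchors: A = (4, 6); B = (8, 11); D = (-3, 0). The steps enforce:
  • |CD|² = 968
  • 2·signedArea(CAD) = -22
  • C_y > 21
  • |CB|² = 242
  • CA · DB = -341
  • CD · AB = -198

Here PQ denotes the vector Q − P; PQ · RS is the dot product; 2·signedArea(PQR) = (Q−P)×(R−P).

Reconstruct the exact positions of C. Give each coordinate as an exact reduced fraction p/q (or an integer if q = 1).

1. C_x = 19  [CA · DB = -341 ∩ 2·signedArea(CAD) = -22]
2. C_y = 22  [CA · DB = -341 ∩ 2·signedArea(CAD) = -22]
   → C = (19, 22)

C = (19, 22)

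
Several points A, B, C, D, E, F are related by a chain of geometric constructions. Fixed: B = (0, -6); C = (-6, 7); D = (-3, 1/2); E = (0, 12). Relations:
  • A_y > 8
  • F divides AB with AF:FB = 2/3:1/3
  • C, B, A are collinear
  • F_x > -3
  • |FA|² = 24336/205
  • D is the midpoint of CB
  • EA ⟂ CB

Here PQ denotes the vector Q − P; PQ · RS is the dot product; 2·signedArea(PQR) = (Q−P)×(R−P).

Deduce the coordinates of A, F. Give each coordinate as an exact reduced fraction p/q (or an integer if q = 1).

1. A_x = -1404/205  [C, B, A are collinear ∩ EA ⟂ CB]
2. A_y = 1812/205  [C, B, A are collinear ∩ EA ⟂ CB]
   → A = (-1404/205, 1812/205)
3. F_x = -468/205  [F divides AB with AF:FB = 2/3:1/3]
4. F_y = -216/205  [F divides AB with AF:FB = 2/3:1/3]
   → F = (-468/205, -216/205)

A = (-1404/205, 1812/205)
F = (-468/205, -216/205)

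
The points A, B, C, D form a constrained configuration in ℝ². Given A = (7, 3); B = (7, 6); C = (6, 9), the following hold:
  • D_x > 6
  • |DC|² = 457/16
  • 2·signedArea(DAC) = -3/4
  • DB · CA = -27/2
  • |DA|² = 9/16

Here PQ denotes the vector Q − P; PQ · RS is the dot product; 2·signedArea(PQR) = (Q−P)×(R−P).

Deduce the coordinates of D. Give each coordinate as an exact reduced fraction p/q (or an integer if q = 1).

1. D_x = 7  [DB · CA = -27/2 ∩ 2·signedArea(DAC) = -3/4]
2. D_y = 15/4  [DB · CA = -27/2 ∩ 2·signedArea(DAC) = -3/4]
   → D = (7, 15/4)

D = (7, 15/4)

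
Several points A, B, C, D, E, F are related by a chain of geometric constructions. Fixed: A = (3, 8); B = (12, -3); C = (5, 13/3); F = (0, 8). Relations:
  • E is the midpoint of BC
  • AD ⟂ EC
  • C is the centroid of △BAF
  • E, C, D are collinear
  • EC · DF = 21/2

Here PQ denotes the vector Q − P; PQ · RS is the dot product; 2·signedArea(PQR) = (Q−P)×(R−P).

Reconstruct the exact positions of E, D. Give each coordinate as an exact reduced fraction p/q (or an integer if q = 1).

1. E_x = 17/2  [E is the midpoint of BC]
2. E_y = 2/3  [E is the midpoint of BC]
   → E = (17/2, 2/3)
3. D_x = 2049/925  [E, C, D are collinear ∩ AD ⟂ EC]
4. D_y = 6707/925  [E, C, D are collinear ∩ AD ⟂ EC]
   → D = (2049/925, 6707/925)

D = (2049/925, 6707/925)
E = (17/2, 2/3)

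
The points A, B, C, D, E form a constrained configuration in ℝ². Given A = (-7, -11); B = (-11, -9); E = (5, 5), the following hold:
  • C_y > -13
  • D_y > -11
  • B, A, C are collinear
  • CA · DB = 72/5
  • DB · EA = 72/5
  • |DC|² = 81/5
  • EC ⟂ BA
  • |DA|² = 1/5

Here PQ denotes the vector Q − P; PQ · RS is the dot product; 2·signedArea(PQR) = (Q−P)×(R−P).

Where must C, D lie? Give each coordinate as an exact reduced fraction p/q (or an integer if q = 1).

1. C_x = -19/5  [B, A, C are collinear ∩ EC ⟂ BA]
2. C_y = -63/5  [B, A, C are collinear ∩ EC ⟂ BA]
   → C = (-19/5, -63/5)
3. D_x = -37/5  [DB · EA = 72/5 ∩ CA · DB = 72/5]
4. D_y = -54/5  [DB · EA = 72/5 ∩ CA · DB = 72/5]
   → D = (-37/5, -54/5)

C = (-19/5, -63/5)
D = (-37/5, -54/5)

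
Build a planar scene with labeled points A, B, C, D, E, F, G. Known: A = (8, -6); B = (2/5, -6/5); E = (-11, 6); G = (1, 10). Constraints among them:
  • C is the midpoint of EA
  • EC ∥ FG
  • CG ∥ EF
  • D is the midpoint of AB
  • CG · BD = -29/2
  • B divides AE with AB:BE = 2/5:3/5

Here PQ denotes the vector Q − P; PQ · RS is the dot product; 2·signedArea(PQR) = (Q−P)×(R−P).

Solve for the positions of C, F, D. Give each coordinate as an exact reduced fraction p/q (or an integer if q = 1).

C = (-3/2, 0)
D = (21/5, -18/5)
F = (-17/2, 16)

1. C_x = -3/2  [C is the midpoint of EA]
2. C_y = 0  [C is the midpoint of EA]
   → C = (-3/2, 0)
3. F_x = -17/2  [EC ∥ FG ∩ CG ∥ EF]
4. F_y = 16  [EC ∥ FG ∩ CG ∥ EF]
   → F = (-17/2, 16)
5. D_x = 21/5  [D is the midpoint of AB]
6. D_y = -18/5  [D is the midpoint of AB]
   → D = (21/5, -18/5)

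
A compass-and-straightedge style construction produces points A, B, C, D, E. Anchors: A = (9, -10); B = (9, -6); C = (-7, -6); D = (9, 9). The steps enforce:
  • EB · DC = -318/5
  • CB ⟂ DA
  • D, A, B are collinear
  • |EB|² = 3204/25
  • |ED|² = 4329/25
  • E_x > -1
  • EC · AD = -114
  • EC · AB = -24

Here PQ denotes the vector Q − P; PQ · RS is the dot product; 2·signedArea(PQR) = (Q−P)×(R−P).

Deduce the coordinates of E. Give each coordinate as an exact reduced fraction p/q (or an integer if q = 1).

E = (-3/5, 0)

1. E_x = -3/5  [EC · AD = -114 ∩ EB · DC = -318/5]
2. E_y = 0  [EC · AD = -114 ∩ EB · DC = -318/5]
   → E = (-3/5, 0)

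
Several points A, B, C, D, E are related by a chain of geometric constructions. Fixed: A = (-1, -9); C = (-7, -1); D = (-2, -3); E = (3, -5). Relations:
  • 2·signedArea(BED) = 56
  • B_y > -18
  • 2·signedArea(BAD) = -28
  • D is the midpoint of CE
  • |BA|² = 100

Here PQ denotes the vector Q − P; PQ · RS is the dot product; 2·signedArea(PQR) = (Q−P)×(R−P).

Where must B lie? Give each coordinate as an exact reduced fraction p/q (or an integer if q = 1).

1. B_x = 5  [2·signedArea(BAD) = -28 ∩ 2·signedArea(BED) = 56]
2. B_y = -17  [2·signedArea(BAD) = -28 ∩ 2·signedArea(BED) = 56]
   → B = (5, -17)

B = (5, -17)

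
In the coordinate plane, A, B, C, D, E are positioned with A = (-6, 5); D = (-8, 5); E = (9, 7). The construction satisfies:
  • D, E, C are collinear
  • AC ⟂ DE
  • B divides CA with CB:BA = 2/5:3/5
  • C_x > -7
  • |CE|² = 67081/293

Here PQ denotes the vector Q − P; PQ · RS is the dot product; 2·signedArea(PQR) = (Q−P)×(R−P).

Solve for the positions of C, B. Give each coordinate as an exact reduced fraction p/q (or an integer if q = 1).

B = (-8814/1465, 7529/1465)
C = (-1766/293, 1533/293)

1. C_x = -1766/293  [D, E, C are collinear ∩ AC ⟂ DE]
2. C_y = 1533/293  [D, E, C are collinear ∩ AC ⟂ DE]
   → C = (-1766/293, 1533/293)
3. B_x = -8814/1465  [B divides CA with CB:BA = 2/5:3/5]
4. B_y = 7529/1465  [B divides CA with CB:BA = 2/5:3/5]
   → B = (-8814/1465, 7529/1465)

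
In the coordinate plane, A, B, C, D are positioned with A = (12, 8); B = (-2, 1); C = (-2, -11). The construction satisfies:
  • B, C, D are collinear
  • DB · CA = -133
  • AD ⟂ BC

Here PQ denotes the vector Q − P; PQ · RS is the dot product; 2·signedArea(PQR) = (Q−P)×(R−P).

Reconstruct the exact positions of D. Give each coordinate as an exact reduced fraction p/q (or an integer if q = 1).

D = (-2, 8)

1. D_x = -2  [B, C, D are collinear ∩ AD ⟂ BC]
2. D_y = 8  [B, C, D are collinear ∩ AD ⟂ BC]
   → D = (-2, 8)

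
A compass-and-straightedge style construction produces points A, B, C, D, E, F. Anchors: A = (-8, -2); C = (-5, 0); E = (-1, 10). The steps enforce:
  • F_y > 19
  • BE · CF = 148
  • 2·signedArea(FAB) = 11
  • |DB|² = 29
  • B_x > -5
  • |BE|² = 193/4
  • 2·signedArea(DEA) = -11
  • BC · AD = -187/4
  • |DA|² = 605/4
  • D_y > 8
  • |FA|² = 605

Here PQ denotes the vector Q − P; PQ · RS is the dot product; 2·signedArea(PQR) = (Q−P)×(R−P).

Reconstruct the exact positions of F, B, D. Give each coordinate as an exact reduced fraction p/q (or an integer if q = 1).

B = (-9/2, 4)
D = (-5/2, 9)
F = (3, 20)

1. D_x = -5/2  [line 12·x + -7·y + 93 = 0 ∩ |DA|² = 605/4]
2. D_y = 9  [line 12·x + -7·y + 93 = 0 ∩ |DA|² = 605/4]
   → D = (-5/2, 9)
3. B_x = -9/2  [line -11/2·x + -11·y + 77/4 = 0 ∩ |DB|² = 29]
4. B_y = 4  [line -11/2·x + -11·y + 77/4 = 0 ∩ |DB|² = 29]
   → B = (-9/2, 4)
5. F_x = 3  [2·signedArea(FAB) = 11 ∩ BE · CF = 148]
6. F_y = 20  [2·signedArea(FAB) = 11 ∩ BE · CF = 148]
   → F = (3, 20)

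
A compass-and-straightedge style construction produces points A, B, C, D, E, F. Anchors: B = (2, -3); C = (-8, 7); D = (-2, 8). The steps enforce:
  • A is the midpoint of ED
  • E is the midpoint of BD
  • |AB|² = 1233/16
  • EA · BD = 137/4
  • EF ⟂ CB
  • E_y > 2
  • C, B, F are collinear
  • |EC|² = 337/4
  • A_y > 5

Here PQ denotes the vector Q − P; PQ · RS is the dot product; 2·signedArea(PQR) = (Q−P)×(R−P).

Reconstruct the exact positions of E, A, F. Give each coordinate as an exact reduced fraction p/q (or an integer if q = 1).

A = (-1, 21/4)
E = (0, 5/2)
F = (-7/4, 3/4)

1. E_x = 0  [E is the midpoint of BD]
2. E_y = 5/2  [E is the midpoint of BD]
   → E = (0, 5/2)
3. A_x = -1  [A is the midpoint of ED]
4. A_y = 21/4  [A is the midpoint of ED]
   → A = (-1, 21/4)
5. F_x = -7/4  [C, B, F are collinear ∩ EF ⟂ CB]
6. F_y = 3/4  [C, B, F are collinear ∩ EF ⟂ CB]
   → F = (-7/4, 3/4)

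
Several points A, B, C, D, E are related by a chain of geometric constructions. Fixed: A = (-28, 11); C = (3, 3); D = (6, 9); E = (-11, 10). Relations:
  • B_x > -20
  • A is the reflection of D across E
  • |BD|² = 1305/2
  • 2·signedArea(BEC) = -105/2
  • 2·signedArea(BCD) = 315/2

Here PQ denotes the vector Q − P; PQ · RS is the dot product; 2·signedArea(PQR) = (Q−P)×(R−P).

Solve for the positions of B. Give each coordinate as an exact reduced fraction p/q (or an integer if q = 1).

B = (-39/2, 21/2)

1. B_x = -39/2  [2·signedArea(BEC) = -105/2 ∩ 2·signedArea(BCD) = 315/2]
2. B_y = 21/2  [2·signedArea(BEC) = -105/2 ∩ 2·signedArea(BCD) = 315/2]
   → B = (-39/2, 21/2)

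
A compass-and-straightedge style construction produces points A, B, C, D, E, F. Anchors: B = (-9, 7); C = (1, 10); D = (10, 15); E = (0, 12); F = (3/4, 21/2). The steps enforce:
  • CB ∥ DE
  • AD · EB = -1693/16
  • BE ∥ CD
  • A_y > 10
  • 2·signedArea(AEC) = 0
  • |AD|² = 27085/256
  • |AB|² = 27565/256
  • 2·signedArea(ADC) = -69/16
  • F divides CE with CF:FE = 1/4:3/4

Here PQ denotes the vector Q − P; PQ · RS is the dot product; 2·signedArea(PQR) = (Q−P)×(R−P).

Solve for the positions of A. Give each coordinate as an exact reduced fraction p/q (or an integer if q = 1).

A = (13/16, 83/8)

1. A_x = 13/16  [2·signedArea(AEC) = 0 ∩ AD · EB = -1693/16]
2. A_y = 83/8  [2·signedArea(AEC) = 0 ∩ AD · EB = -1693/16]
   → A = (13/16, 83/8)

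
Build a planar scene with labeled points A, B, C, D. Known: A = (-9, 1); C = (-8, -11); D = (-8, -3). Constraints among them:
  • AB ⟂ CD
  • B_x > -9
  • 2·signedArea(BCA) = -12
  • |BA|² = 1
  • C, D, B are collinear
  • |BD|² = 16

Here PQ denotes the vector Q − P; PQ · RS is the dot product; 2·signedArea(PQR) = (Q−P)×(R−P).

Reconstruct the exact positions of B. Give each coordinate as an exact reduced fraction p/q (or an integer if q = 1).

1. B_x = -8  [C, D, B are collinear ∩ AB ⟂ CD]
2. B_y = 1  [C, D, B are collinear ∩ AB ⟂ CD]
   → B = (-8, 1)

B = (-8, 1)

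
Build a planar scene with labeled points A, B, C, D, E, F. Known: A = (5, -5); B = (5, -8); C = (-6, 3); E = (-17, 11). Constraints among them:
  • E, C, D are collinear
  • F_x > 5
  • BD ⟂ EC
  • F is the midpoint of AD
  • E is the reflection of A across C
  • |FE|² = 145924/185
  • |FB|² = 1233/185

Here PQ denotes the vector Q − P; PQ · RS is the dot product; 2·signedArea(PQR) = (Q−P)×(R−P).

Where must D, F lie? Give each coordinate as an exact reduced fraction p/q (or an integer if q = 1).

D = (1189/185, -1117/185)
F = (1057/185, -1021/185)

1. D_x = 1189/185  [E, C, D are collinear ∩ BD ⟂ EC]
2. D_y = -1117/185  [E, C, D are collinear ∩ BD ⟂ EC]
   → D = (1189/185, -1117/185)
3. F_x = 1057/185  [F is the midpoint of AD]
4. F_y = -1021/185  [F is the midpoint of AD]
   → F = (1057/185, -1021/185)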